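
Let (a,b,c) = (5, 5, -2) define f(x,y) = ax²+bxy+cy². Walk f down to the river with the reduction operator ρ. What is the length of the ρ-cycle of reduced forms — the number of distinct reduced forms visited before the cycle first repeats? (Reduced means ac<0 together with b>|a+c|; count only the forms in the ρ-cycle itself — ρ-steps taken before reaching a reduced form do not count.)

D = 65, ⌊√D⌋ = 8
river: ρ → (-2,7,2)
river: ρ → (2,5,-5)
river: ρ → (-5,5,2)
river: ρ → (2,7,-2)
river: ρ → (-2,5,5)
river: ρ → (5,5,-2)
ρ-cycle length = 6 (tail of 0 descent steps not counted)

6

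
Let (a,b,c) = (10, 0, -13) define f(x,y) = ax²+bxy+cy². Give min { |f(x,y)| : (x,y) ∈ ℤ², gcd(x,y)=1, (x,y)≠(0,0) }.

descent: ρ → (-13,0,10)
descent: ρ → (10,20,-3)  [lands on river]
river: ρ → (-3,22,3)
river: ρ → (3,20,-10)
river: ρ → (-10,20,3)
river: ρ → (3,22,-3)
river: ρ → (-3,20,10)
closes: descent 2, river 6
min |a| on river = 3

3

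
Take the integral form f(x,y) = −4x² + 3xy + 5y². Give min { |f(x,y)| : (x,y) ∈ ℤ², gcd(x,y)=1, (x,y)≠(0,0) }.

river: ρ → (5,7,-2)
river: ρ → (-2,9,1)
river: ρ → (1,9,-2)
river: ρ → (-2,7,5)
river: ρ → (5,3,-4)
river: ρ → (-4,5,4)
river: ρ → (4,3,-5)
river: ρ → (-5,7,2)
river: ρ → (2,9,-1)
river: ρ → (-1,9,2)
river: ρ → (2,7,-5)
river: ρ → (-5,3,4)
river: ρ → (4,5,-4)
river: ρ → (-4,3,5)
closes: descent 0, river 14
min |a| on river = 1

1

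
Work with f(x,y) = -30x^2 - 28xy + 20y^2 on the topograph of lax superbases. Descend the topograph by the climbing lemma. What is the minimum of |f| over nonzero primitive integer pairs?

descent: ρ → (20,28,-30)  [lands on river]
river: ρ → (-30,32,18)
river: ρ → (18,40,-22)
river: ρ → (-22,48,10)
river: ρ → (10,52,-12)
river: ρ → (-12,44,26)
river: ρ → (26,8,-30)
river: ρ → (-30,52,4)
river: ρ → (4,52,-30)
river: ρ → (-30,8,26)
river: ρ → (26,44,-12)
river: ρ → (-12,52,10)
river: ρ → (10,48,-22)
river: ρ → (-22,40,18)
river: ρ → (18,32,-30)
river: ρ → (-30,28,20)
river: ρ → (20,52,-6)
river: ρ → (-6,56,2)
river: ρ → (2,56,-6)
river: ρ → (-6,52,20)
closes: descent 1, river 20
min |a| on river = 2

2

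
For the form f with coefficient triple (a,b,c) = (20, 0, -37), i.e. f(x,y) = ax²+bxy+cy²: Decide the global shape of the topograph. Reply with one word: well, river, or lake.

D = b²−4ac = 0² − 4·20·(-37) = 2960
D > 0 non-square ⇒ indefinite ⇒ periodic river

river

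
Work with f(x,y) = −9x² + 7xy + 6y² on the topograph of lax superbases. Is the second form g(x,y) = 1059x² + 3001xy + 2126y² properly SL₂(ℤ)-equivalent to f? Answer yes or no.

D₁ = 265, D₂ = 265
river cycle of f (length 22): (6, 5, -10), (-10, 15, 1), (1, 15, -10), (-10, 5, 6), (6, 7, -9), (-9, 11, 4), (4, 13, -6), (-6, 11, 6), (6, 13, -4), (-4, 11, 9), … (12 more)
river cycle of g (length 22): (4, 11, -9), (-9, 7, 6), (6, 5, -10), (-10, 15, 1), (1, 15, -10), (-10, 5, 6), (6, 7, -9), (-9, 11, 4), (4, 13, -6), (-6, 11, 6), … (12 more)
cycles coincide ⇒ equivalent

yes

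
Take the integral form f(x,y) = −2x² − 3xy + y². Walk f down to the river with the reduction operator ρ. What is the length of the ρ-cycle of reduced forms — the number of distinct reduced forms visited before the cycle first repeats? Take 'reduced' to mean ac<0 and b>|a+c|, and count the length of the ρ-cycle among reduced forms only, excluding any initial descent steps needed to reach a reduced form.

D = 17, ⌊√D⌋ = 4
descent: ρ → (1,3,-2)  [lands on river]
river: ρ → (-2,1,2)
river: ρ → (2,3,-1)
river: ρ → (-1,3,2)
river: ρ → (2,1,-2)
river: ρ → (-2,3,1)
ρ-cycle length = 6 (tail of 1 descent step not counted)

6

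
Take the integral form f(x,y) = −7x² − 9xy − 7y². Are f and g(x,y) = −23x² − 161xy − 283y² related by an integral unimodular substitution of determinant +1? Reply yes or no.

D₁ = -115, D₂ = -115
f is negative-definite; reduce −f:
−f: translate: b→-5 (≡9 mod 14), so (7,9,7)→(7,-5,5)
−f: flip: (7,-5,5)→(5,5,7)
−f: reduced (well bottom): (5,5,7) with a≤c, −a<b≤a
flip sign back: reduced form of f is (-5,-5,-7)
g is negative-definite; reduce −g:
−g: translate: b→23 (≡161 mod 46), so (23,161,283)→(23,23,7)
−g: flip: (23,23,7)→(7,-23,23)
−g: translate: b→5 (≡-23 mod 14), so (7,-23,23)→(7,5,5)
−g: flip: (7,5,5)→(5,-5,7)
−g: translate: b→5 (≡-5 mod 10), so (5,-5,7)→(5,5,7)
−g: reduced (well bottom): (5,5,7) with a≤c, −a<b≤a
flip sign back: reduced form of g is (-5,-5,-7)
reduced forms (-5, -5, -7) vs (-5, -5, -7) ⇒ equivalent

yes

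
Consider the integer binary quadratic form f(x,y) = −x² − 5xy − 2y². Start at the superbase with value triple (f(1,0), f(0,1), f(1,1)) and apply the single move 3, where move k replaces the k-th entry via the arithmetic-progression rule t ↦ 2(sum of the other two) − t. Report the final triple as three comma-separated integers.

start (-1,-2,-8) = (f(1,0),f(0,1),f(1,1))
replace slot 3: 2·((-1)+(-2)) − (-8) = 2 → (-1,-2,2)

-1,-2,2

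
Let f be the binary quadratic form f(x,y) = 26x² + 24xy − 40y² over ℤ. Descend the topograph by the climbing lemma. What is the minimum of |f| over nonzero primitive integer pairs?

river: ρ → (-40,56,10)
river: ρ → (10,64,-16)
river: ρ → (-16,64,10)
river: ρ → (10,56,-40)
river: ρ → (-40,24,26)
river: ρ → (26,28,-38)
river: ρ → (-38,48,16)
river: ρ → (16,48,-38)
river: ρ → (-38,28,26)
river: ρ → (26,24,-40)
closes: descent 0, river 10
min |a| on river = 10

10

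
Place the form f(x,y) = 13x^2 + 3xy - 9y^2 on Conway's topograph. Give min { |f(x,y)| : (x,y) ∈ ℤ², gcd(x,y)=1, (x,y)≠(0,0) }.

descent: ρ → (-9,15,7)  [lands on river]
river: ρ → (7,13,-11)
river: ρ → (-11,9,9)
river: ρ → (9,9,-11)
river: ρ → (-11,13,7)
river: ρ → (7,15,-9)
river: ρ → (-9,21,1)
river: ρ → (1,21,-9)
closes: descent 1, river 8
min |a| on river = 1

1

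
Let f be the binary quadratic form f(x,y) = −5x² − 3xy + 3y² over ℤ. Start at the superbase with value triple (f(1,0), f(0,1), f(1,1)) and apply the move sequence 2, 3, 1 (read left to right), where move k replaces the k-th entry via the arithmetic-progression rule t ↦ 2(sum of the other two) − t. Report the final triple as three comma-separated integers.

start (-5,3,-5) = (f(1,0),f(0,1),f(1,1))
replace slot 2: 2·((-5)+(-5)) − 3 = -23 → (-5,-23,-5)
replace slot 3: 2·((-5)+(-23)) − (-5) = -51 → (-5,-23,-51)
replace slot 1: 2·((-23)+(-51)) − (-5) = -143 → (-143,-23,-51)

-143,-23,-51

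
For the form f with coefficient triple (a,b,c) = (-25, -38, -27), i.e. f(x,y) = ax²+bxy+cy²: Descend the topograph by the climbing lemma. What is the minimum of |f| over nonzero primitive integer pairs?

translate: b→-12 (≡38 mod 50), so (25,38,27)→(25,-12,14)
flip: (25,-12,14)→(14,12,25)
reduced (well bottom): (14,12,25) with a≤c, −a<b≤a
well minimum |f| = |-14| = 14 (negative-definite)

14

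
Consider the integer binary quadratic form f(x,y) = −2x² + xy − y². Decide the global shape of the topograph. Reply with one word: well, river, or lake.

D = b²−4ac = 1² − 4·(-2)·(-1) = -7
D < 0 ⇒ definite ⇒ every region one sign ⇒ single well

well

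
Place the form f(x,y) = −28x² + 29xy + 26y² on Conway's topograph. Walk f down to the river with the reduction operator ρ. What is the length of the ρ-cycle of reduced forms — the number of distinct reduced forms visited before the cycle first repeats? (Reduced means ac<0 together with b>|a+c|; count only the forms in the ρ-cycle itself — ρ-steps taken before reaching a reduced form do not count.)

D = 3753, ⌊√D⌋ = 61
river: ρ → (26,23,-31)
river: ρ → (-31,39,18)
river: ρ → (18,33,-37)
river: ρ → (-37,41,14)
river: ρ → (14,43,-34)
river: ρ → (-34,25,23)
river: ρ → (23,21,-36)
river: ρ → (-36,51,8)
river: ρ → (8,61,-1)
river: ρ → (-1,61,8)
river: ρ → (8,51,-36)
river: ρ → (-36,21,23)
river: ρ → (23,25,-34)
river: ρ → (-34,43,14)
river: ρ → (14,41,-37)
river: ρ → (-37,33,18)
river: ρ → (18,39,-31)
river: ρ → (-31,23,26)
river: ρ → (26,29,-28)
river: ρ → (-28,27,27)
river: ρ → (27,27,-28)
river: ρ → (-28,29,26)
ρ-cycle length = 22 (tail of 0 descent steps not counted)

22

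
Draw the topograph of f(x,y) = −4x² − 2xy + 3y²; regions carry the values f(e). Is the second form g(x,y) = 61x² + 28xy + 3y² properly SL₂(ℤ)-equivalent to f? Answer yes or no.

D₁ = 52, D₂ = 52
river cycle of f (length 10): (3, 2, -4), (-4, 6, 1), (1, 6, -4), (-4, 2, 3), (3, 4, -3), (-3, 2, 4), (4, 6, -1), (-1, 6, 4), (4, 2, -3), (-3, 4, 3)
river cycle of g (length 10): (3, 2, -4), (-4, 6, 1), (1, 6, -4), (-4, 2, 3), (3, 4, -3), (-3, 2, 4), (4, 6, -1), (-1, 6, 4), (4, 2, -3), (-3, 4, 3)
cycles coincide ⇒ equivalent

yes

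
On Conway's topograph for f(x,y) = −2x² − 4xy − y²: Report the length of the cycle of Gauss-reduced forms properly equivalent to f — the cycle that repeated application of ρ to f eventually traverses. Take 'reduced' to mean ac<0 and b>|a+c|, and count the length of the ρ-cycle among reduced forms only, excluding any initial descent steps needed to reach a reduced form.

D = 8, ⌊√D⌋ = 2
descent: ρ → (-1,2,1)  [lands on river]
river: ρ → (1,2,-1)
ρ-cycle length = 2 (tail of 1 descent step not counted)

2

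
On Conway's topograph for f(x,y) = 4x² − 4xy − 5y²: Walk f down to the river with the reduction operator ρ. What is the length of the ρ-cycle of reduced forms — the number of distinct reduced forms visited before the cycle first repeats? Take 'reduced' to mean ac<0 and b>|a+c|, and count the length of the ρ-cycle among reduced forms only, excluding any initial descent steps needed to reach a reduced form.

D = 96, ⌊√D⌋ = 9
descent: ρ → (-5,4,4)  [lands on river]
river: ρ → (4,4,-5)
river: ρ → (-5,6,3)
river: ρ → (3,6,-5)
ρ-cycle length = 4 (tail of 1 descent step not counted)

4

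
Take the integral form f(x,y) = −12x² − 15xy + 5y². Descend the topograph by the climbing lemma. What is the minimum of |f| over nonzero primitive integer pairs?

descent: ρ → (5,15,-12)  [lands on river]
river: ρ → (-12,9,8)
river: ρ → (8,7,-13)
river: ρ → (-13,19,2)
river: ρ → (2,21,-3)
river: ρ → (-3,21,2)
river: ρ → (2,19,-13)
river: ρ → (-13,7,8)
river: ρ → (8,9,-12)
river: ρ → (-12,15,5)
closes: descent 1, river 10
min |a| on river = 2

2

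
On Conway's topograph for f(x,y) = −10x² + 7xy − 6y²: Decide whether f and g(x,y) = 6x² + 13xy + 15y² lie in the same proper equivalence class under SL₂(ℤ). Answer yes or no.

D₁ = -191, D₂ = -191
f is negative-definite; reduce −f:
−f: flip: (10,-7,6)→(6,7,10)
−f: translate: b→-5 (≡7 mod 12), so (6,7,10)→(6,-5,9)
−f: reduced (well bottom): (6,-5,9) with a≤c, −a<b≤a
flip sign back: reduced form of f is (-6,5,-9)
g: translate: b→1 (≡13 mod 12), so (6,13,15)→(6,1,8)
g: reduced (well bottom): (6,1,8) with a≤c, −a<b≤a
reduced forms (-6, 5, -9) vs (6, 1, 8) ⇒ inequivalent

no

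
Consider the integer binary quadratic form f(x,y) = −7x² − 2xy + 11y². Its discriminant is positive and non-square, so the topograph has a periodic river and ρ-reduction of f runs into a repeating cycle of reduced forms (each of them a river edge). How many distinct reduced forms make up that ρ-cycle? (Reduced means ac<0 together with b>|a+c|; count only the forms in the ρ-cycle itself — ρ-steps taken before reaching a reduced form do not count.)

D = 312, ⌊√D⌋ = 17
descent: ρ → (11,2,-7)
descent: ρ → (-7,12,6)  [lands on river]
river: ρ → (6,12,-7)
river: ρ → (-7,16,2)
river: ρ → (2,16,-7)
ρ-cycle length = 4 (tail of 2 descent steps not counted)

4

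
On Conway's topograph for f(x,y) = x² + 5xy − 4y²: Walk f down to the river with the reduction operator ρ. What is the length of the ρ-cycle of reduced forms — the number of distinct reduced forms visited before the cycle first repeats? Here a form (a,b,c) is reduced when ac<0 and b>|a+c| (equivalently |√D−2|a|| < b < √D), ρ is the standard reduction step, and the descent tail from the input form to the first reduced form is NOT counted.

D = 41, ⌊√D⌋ = 6
river: ρ → (-4,3,2)
river: ρ → (2,5,-2)
river: ρ → (-2,3,4)
river: ρ → (4,5,-1)
river: ρ → (-1,5,4)
river: ρ → (4,3,-2)
river: ρ → (-2,5,2)
river: ρ → (2,3,-4)
river: ρ → (-4,5,1)
river: ρ → (1,5,-4)
ρ-cycle length = 10 (tail of 0 descent steps not counted)

10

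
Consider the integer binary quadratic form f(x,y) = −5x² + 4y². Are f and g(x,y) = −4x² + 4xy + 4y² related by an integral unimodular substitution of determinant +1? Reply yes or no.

D₁ = 80, D₂ = 80
river cycle of f (length 2): (4, 8, -1), (-1, 8, 4)
river cycle of g (length 2): (4, 4, -4), (-4, 4, 4)
cycles differ ⇒ inequivalent

no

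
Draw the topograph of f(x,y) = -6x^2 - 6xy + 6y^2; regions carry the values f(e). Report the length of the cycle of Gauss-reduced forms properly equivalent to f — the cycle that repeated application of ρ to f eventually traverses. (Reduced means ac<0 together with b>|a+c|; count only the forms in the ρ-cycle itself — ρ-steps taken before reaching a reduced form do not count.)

D = 180, ⌊√D⌋ = 13
descent: ρ → (6,6,-6)  [lands on river]
river: ρ → (-6,6,6)
ρ-cycle length = 2 (tail of 1 descent step not counted)

2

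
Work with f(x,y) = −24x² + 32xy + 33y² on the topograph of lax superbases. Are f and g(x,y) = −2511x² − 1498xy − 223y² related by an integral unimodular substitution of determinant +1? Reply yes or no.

D₁ = 4192, D₂ = 4192
river cycle of f (length 18): (33, 34, -23), (-23, 58, 9), (9, 50, -47), (-47, 44, 12), (12, 52, -31), (-31, 10, 33), (33, 56, -8), (-8, 56, 33), (33, 10, -31), (-31, 52, 12), … (8 more)
river cycle of g (length 18): (-24, 32, 33), (33, 34, -23), (-23, 58, 9), (9, 50, -47), (-47, 44, 12), (12, 52, -31), (-31, 10, 33), (33, 56, -8), (-8, 56, 33), (33, 10, -31), … (8 more)
cycles coincide ⇒ equivalent

yes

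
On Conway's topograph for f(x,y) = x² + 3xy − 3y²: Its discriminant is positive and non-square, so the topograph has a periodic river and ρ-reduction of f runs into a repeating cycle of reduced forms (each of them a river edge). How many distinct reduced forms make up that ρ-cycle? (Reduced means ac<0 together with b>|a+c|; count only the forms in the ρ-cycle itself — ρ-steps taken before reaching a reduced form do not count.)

D = 21, ⌊√D⌋ = 4
river: ρ → (-3,3,1)
river: ρ → (1,3,-3)
ρ-cycle length = 2 (tail of 0 descent steps not counted)

2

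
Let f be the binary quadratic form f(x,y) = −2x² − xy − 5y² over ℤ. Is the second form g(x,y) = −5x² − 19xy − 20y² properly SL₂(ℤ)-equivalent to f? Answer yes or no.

D₁ = -39, D₂ = -39
f is negative-definite; reduce −f:
−f: reduced (well bottom): (2,1,5) with a≤c, −a<b≤a
flip sign back: reduced form of f is (-2,-1,-5)
g is negative-definite; reduce −g:
−g: translate: b→-1 (≡19 mod 10), so (5,19,20)→(5,-1,2)
−g: flip: (5,-1,2)→(2,1,5)
−g: reduced (well bottom): (2,1,5) with a≤c, −a<b≤a
flip sign back: reduced form of g is (-2,-1,-5)
reduced forms (-2, -1, -5) vs (-2, -1, -5) ⇒ equivalent

yes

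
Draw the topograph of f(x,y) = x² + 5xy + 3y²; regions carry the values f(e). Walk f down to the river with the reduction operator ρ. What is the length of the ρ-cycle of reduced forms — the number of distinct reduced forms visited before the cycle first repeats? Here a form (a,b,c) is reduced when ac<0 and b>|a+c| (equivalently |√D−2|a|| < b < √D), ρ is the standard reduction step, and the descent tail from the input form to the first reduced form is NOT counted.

D = 13, ⌊√D⌋ = 3
descent: ρ → (3,1,-1)
descent: ρ → (-1,3,1)  [lands on river]
river: ρ → (1,3,-1)
ρ-cycle length = 2 (tail of 2 descent steps not counted)

2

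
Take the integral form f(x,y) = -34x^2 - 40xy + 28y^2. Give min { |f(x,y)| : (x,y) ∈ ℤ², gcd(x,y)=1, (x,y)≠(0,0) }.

descent: ρ → (28,40,-34)  [lands on river]
river: ρ → (-34,28,34)
river: ρ → (34,40,-28)
river: ρ → (-28,72,2)
river: ρ → (2,72,-28)
river: ρ → (-28,40,34)
river: ρ → (34,28,-34)
river: ρ → (-34,40,28)
river: ρ → (28,72,-2)
river: ρ → (-2,72,28)
closes: descent 1, river 10
min |a| on river = 2

2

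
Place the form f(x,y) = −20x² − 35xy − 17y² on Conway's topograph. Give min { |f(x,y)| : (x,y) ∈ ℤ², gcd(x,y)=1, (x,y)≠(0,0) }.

translate: b→-5 (≡35 mod 40), so (20,35,17)→(20,-5,2)
flip: (20,-5,2)→(2,5,20)
translate: b→1 (≡5 mod 4), so (2,5,20)→(2,1,17)
reduced (well bottom): (2,1,17) with a≤c, −a<b≤a
well minimum |f| = |-2| = 2 (negative-definite)

2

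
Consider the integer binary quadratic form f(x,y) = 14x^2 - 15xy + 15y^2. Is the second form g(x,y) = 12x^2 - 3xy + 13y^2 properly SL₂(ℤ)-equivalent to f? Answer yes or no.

D₁ = -615, D₂ = -615
f: translate: b→13 (≡-15 mod 28), so (14,-15,15)→(14,13,14)
f: reduced (well bottom): (14,13,14) with a≤c, −a<b≤a
g: reduced (well bottom): (12,-3,13) with a≤c, −a<b≤a
reduced forms (14, 13, 14) vs (12, -3, 13) ⇒ inequivalent

no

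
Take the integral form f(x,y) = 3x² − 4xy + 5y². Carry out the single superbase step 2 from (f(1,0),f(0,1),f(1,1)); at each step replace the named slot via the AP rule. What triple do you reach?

start (3,5,4) = (f(1,0),f(0,1),f(1,1))
replace slot 2: 2·(3+4) − 5 = 9 → (3,9,4)

3,9,4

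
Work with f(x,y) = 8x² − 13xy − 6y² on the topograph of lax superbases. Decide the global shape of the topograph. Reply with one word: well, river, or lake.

D = b²−4ac = (-13)² − 4·8·(-6) = 361
D = 19² is a perfect square ⇒ form factors over ℤ ⇒ lakes

lake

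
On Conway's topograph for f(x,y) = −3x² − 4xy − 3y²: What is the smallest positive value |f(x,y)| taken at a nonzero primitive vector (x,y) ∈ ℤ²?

translate: b→-2 (≡4 mod 6), so (3,4,3)→(3,-2,2)
flip: (3,-2,2)→(2,2,3)
reduced (well bottom): (2,2,3) with a≤c, −a<b≤a
well minimum |f| = |-2| = 2 (negative-definite)

2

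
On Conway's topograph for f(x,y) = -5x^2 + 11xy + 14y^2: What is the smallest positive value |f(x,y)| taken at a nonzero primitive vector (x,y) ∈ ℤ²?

river: ρ → (14,17,-2)
river: ρ → (-2,19,5)
river: ρ → (5,11,-14)
river: ρ → (-14,17,2)
river: ρ → (2,19,-5)
river: ρ → (-5,11,14)
closes: descent 0, river 6
min |a| on river = 2

2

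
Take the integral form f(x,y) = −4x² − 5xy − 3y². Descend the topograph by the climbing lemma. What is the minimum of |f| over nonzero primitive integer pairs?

translate: b→-3 (≡5 mod 8), so (4,5,3)→(4,-3,2)
flip: (4,-3,2)→(2,3,4)
translate: b→-1 (≡3 mod 4), so (2,3,4)→(2,-1,3)
reduced (well bottom): (2,-1,3) with a≤c, −a<b≤a
well minimum |f| = |-2| = 2 (negative-definite)

2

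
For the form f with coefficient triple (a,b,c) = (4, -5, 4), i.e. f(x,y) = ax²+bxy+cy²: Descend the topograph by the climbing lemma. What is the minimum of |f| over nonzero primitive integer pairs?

translate: b→3 (≡-5 mod 8), so (4,-5,4)→(4,3,3)
flip: (4,3,3)→(3,-3,4)
translate: b→3 (≡-3 mod 6), so (3,-3,4)→(3,3,4)
reduced (well bottom): (3,3,4) with a≤c, −a<b≤a
well minimum = a = 3

3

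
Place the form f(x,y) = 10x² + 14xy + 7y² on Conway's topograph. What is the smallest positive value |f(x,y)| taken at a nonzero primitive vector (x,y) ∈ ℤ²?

translate: b→-6 (≡14 mod 20), so (10,14,7)→(10,-6,3)
flip: (10,-6,3)→(3,6,10)
translate: b→0 (≡6 mod 6), so (3,6,10)→(3,0,7)
reduced (well bottom): (3,0,7) with a≤c, −a<b≤a
well minimum = a = 3

3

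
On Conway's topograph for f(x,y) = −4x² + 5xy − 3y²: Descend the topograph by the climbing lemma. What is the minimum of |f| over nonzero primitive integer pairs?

translate: b→3 (≡-5 mod 8), so (4,-5,3)→(4,3,2)
flip: (4,3,2)→(2,-3,4)
translate: b→1 (≡-3 mod 4), so (2,-3,4)→(2,1,3)
reduced (well bottom): (2,1,3) with a≤c, −a<b≤a
well minimum |f| = |-2| = 2 (negative-definite)

2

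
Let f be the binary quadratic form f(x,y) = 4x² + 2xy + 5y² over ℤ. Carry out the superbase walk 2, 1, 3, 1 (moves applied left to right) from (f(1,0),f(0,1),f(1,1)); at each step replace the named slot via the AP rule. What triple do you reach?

start (4,5,11) = (f(1,0),f(0,1),f(1,1))
replace slot 2: 2·(4+11) − 5 = 25 → (4,25,11)
replace slot 1: 2·(25+11) − 4 = 68 → (68,25,11)
replace slot 3: 2·(68+25) − 11 = 175 → (68,25,175)
replace slot 1: 2·(25+175) − 68 = 332 → (332,25,175)

332,25,175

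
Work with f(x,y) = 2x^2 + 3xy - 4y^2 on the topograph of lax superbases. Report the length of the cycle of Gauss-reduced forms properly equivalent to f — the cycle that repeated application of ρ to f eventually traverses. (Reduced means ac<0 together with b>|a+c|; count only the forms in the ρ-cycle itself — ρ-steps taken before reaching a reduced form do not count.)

D = 41, ⌊√D⌋ = 6
river: ρ → (-4,5,1)
river: ρ → (1,5,-4)
river: ρ → (-4,3,2)
river: ρ → (2,5,-2)
river: ρ → (-2,3,4)
river: ρ → (4,5,-1)
river: ρ → (-1,5,4)
river: ρ → (4,3,-2)
river: ρ → (-2,5,2)
river: ρ → (2,3,-4)
ρ-cycle length = 10 (tail of 0 descent steps not counted)

10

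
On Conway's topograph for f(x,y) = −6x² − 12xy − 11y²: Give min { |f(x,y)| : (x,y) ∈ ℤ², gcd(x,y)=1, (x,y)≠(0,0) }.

translate: b→0 (≡12 mod 12), so (6,12,11)→(6,0,5)
flip: (6,0,5)→(5,0,6)
reduced (well bottom): (5,0,6) with a≤c, −a<b≤a
well minimum |f| = |-5| = 5 (negative-definite)

5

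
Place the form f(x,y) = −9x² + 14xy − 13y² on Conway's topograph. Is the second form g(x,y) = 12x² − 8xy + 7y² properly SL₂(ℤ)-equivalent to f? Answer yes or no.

D₁ = -272, D₂ = -272
f is negative-definite; reduce −f:
−f: translate: b→4 (≡-14 mod 18), so (9,-14,13)→(9,4,8)
−f: flip: (9,4,8)→(8,-4,9)
−f: reduced (well bottom): (8,-4,9) with a≤c, −a<b≤a
flip sign back: reduced form of f is (-8,4,-9)
g: flip: (12,-8,7)→(7,8,12)
g: translate: b→-6 (≡8 mod 14), so (7,8,12)→(7,-6,11)
g: reduced (well bottom): (7,-6,11) with a≤c, −a<b≤a
reduced forms (-8, 4, -9) vs (7, -6, 11) ⇒ inequivalent

no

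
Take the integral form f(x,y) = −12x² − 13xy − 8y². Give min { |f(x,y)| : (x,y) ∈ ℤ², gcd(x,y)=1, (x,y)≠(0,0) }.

translate: b→-11 (≡13 mod 24), so (12,13,8)→(12,-11,7)
flip: (12,-11,7)→(7,11,12)
translate: b→-3 (≡11 mod 14), so (7,11,12)→(7,-3,8)
reduced (well bottom): (7,-3,8) with a≤c, −a<b≤a
well minimum |f| = |-7| = 7 (negative-definite)

7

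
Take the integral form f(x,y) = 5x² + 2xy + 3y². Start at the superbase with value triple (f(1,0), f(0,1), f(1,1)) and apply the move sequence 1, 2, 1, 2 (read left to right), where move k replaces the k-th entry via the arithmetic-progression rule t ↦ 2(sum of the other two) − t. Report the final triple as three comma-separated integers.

start (5,3,10) = (f(1,0),f(0,1),f(1,1))
replace slot 1: 2·(3+10) − 5 = 21 → (21,3,10)
replace slot 2: 2·(21+10) − 3 = 59 → (21,59,10)
replace slot 1: 2·(59+10) − 21 = 117 → (117,59,10)
replace slot 2: 2·(117+10) − 59 = 195 → (117,195,10)

117,195,10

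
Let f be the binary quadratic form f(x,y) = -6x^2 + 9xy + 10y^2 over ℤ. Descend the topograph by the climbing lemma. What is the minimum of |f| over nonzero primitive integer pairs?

river: ρ → (10,11,-5)
river: ρ → (-5,9,12)
river: ρ → (12,15,-2)
river: ρ → (-2,17,4)
river: ρ → (4,15,-6)
river: ρ → (-6,9,10)
closes: descent 0, river 6
min |a| on river = 2

2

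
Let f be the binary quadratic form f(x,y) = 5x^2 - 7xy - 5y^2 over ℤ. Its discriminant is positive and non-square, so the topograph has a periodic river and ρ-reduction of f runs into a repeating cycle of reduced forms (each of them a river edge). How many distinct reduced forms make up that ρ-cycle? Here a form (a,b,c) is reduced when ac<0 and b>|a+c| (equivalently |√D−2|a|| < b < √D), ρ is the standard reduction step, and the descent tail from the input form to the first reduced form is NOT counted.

D = 149, ⌊√D⌋ = 12
descent: ρ → (-5,7,5)  [lands on river]
river: ρ → (5,3,-7)
river: ρ → (-7,11,1)
river: ρ → (1,11,-7)
river: ρ → (-7,3,5)
river: ρ → (5,7,-5)
river: ρ → (-5,3,7)
river: ρ → (7,11,-1)
river: ρ → (-1,11,7)
river: ρ → (7,3,-5)
ρ-cycle length = 10 (tail of 1 descent step not counted)

10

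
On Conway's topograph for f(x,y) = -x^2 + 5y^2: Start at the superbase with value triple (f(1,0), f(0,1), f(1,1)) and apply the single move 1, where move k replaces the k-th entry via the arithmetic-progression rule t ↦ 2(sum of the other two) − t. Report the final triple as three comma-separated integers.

start (-1,5,4) = (f(1,0),f(0,1),f(1,1))
replace slot 1: 2·(5+4) − (-1) = 19 → (19,5,4)

19,5,4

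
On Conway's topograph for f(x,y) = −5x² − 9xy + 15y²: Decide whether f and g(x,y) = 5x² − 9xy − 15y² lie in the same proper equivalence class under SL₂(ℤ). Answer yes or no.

D₁ = 381, D₂ = 381
river cycle of f (length 6): (-5, 11, 13), (13, 15, -3), (-3, 15, 13), (13, 11, -5), (-5, 19, 1), (1, 19, -5)
river cycle of g (length 6): (5, 11, -13), (-13, 15, 3), (3, 15, -13), (-13, 11, 5), (5, 19, -1), (-1, 19, 5)
cycles differ ⇒ inequivalent

no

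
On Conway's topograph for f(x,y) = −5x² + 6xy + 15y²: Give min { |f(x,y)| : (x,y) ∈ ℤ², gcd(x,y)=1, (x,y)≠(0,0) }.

descent: ρ → (15,-6,-5)
descent: ρ → (-5,16,4)  [lands on river]
river: ρ → (4,16,-5)
river: ρ → (-5,14,7)
river: ρ → (7,14,-5)
closes: descent 2, river 4
min |a| on river = 4

4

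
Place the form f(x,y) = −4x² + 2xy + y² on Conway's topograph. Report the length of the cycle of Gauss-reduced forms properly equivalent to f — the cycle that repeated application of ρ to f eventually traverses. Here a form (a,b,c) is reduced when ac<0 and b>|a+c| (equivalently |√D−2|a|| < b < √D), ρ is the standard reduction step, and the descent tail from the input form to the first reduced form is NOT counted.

D = 20, ⌊√D⌋ = 4
descent: ρ → (1,4,-1)  [lands on river]
river: ρ → (-1,4,1)
ρ-cycle length = 2 (tail of 1 descent step not counted)

2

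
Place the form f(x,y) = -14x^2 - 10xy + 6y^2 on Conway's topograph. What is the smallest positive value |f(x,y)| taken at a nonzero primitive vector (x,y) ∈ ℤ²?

descent: ρ → (6,10,-14)  [lands on river]
river: ρ → (-14,18,2)
river: ρ → (2,18,-14)
river: ρ → (-14,10,6)
river: ρ → (6,14,-10)
river: ρ → (-10,6,10)
river: ρ → (10,14,-6)
river: ρ → (-6,10,14)
river: ρ → (14,18,-2)
river: ρ → (-2,18,14)
river: ρ → (14,10,-6)
river: ρ → (-6,14,10)
river: ρ → (10,6,-10)
river: ρ → (-10,14,6)
closes: descent 1, river 14
min |a| on river = 2

2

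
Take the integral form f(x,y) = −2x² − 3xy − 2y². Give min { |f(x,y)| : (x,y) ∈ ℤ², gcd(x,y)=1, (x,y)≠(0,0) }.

translate: b→-1 (≡3 mod 4), so (2,3,2)→(2,-1,1)
flip: (2,-1,1)→(1,1,2)
reduced (well bottom): (1,1,2) with a≤c, −a<b≤a
well minimum |f| = |-1| = 1 (negative-definite)

1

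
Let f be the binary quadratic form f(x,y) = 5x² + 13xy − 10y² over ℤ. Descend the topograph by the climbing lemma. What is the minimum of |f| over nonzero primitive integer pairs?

river: ρ → (-10,7,8)
river: ρ → (8,9,-9)
river: ρ → (-9,9,8)
river: ρ → (8,7,-10)
river: ρ → (-10,13,5)
river: ρ → (5,17,-4)
river: ρ → (-4,15,9)
river: ρ → (9,3,-10)
river: ρ → (-10,17,2)
river: ρ → (2,19,-1)
river: ρ → (-1,19,2)
river: ρ → (2,17,-10)
river: ρ → (-10,3,9)
river: ρ → (9,15,-4)
river: ρ → (-4,17,5)
river: ρ → (5,13,-10)
closes: descent 0, river 16
min |a| on river = 1

1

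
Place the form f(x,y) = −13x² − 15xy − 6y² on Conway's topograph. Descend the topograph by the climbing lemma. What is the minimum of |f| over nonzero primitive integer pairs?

translate: b→-11 (≡15 mod 26), so (13,15,6)→(13,-11,4)
flip: (13,-11,4)→(4,11,13)
translate: b→3 (≡11 mod 8), so (4,11,13)→(4,3,6)
reduced (well bottom): (4,3,6) with a≤c, −a<b≤a
well minimum |f| = |-4| = 4 (negative-definite)

4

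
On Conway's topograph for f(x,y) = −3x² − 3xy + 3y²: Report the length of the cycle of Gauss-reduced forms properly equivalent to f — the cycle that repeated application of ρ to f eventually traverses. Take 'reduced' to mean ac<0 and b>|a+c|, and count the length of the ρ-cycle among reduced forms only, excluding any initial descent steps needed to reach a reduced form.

D = 45, ⌊√D⌋ = 6
descent: ρ → (3,3,-3)  [lands on river]
river: ρ → (-3,3,3)
ρ-cycle length = 2 (tail of 1 descent step not counted)

2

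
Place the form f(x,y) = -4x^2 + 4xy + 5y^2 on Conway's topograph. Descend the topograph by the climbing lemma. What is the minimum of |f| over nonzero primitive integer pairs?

river: ρ → (5,6,-3)
river: ρ → (-3,6,5)
river: ρ → (5,4,-4)
river: ρ → (-4,4,5)
closes: descent 0, river 4
min |a| on river = 3

3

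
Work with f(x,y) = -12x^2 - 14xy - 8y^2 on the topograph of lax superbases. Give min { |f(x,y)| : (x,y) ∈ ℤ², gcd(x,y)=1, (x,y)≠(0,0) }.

translate: b→-10 (≡14 mod 24), so (12,14,8)→(12,-10,6)
flip: (12,-10,6)→(6,10,12)
translate: b→-2 (≡10 mod 12), so (6,10,12)→(6,-2,8)
reduced (well bottom): (6,-2,8) with a≤c, −a<b≤a
well minimum |f| = |-6| = 6 (negative-definite)

6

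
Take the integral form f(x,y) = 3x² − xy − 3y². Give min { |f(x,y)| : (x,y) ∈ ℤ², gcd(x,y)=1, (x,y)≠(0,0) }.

descent: ρ → (-3,1,3)  [lands on river]
river: ρ → (3,5,-1)
river: ρ → (-1,5,3)
river: ρ → (3,1,-3)
river: ρ → (-3,5,1)
river: ρ → (1,5,-3)
closes: descent 1, river 6
min |a| on river = 1

1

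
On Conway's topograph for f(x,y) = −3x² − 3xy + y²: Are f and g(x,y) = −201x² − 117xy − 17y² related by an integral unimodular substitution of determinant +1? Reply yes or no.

D₁ = 21, D₂ = 21
river cycle of f (length 2): (1, 3, -3), (-3, 3, 1)
river cycle of g (length 2): (-3, 3, 1), (1, 3, -3)
cycles coincide ⇒ equivalent

yes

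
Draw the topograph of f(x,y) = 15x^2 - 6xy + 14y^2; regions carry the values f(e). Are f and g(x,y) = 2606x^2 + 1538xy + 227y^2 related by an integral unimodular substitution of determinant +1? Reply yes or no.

D₁ = -804, D₂ = -804
f: flip: (15,-6,14)→(14,6,15)
f: reduced (well bottom): (14,6,15) with a≤c, −a<b≤a
g: flip: (2606,1538,227)→(227,-1538,2606)
g: translate: b→-176 (≡-1538 mod 454), so (227,-1538,2606)→(227,-176,35)
g: flip: (227,-176,35)→(35,176,227)
g: translate: b→-34 (≡176 mod 70), so (35,176,227)→(35,-34,14)
g: flip: (35,-34,14)→(14,34,35)
g: translate: b→6 (≡34 mod 28), so (14,34,35)→(14,6,15)
g: reduced (well bottom): (14,6,15) with a≤c, −a<b≤a
reduced forms (14, 6, 15) vs (14, 6, 15) ⇒ equivalent

yes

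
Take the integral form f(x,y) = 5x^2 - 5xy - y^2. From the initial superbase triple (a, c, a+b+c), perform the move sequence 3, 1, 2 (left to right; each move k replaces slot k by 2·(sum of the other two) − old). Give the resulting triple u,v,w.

start (5,-1,-1) = (f(1,0),f(0,1),f(1,1))
replace slot 3: 2·(5+(-1)) − (-1) = 9 → (5,-1,9)
replace slot 1: 2·((-1)+9) − 5 = 11 → (11,-1,9)
replace slot 2: 2·(11+9) − (-1) = 41 → (11,41,9)

11,41,9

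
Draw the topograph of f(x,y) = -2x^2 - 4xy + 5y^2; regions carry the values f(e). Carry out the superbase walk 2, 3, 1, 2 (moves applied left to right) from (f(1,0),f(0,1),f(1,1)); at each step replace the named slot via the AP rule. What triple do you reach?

start (-2,5,-1) = (f(1,0),f(0,1),f(1,1))
replace slot 2: 2·((-2)+(-1)) − 5 = -11 → (-2,-11,-1)
replace slot 3: 2·((-2)+(-11)) − (-1) = -25 → (-2,-11,-25)
replace slot 1: 2·((-11)+(-25)) − (-2) = -70 → (-70,-11,-25)
replace slot 2: 2·((-70)+(-25)) − (-11) = -179 → (-70,-179,-25)

-70,-179,-25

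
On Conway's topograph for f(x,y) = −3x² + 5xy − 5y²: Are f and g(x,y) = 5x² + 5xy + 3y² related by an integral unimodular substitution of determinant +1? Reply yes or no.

D₁ = -35, D₂ = -35
f is negative-definite; reduce −f:
−f: translate: b→1 (≡-5 mod 6), so (3,-5,5)→(3,1,3)
−f: reduced (well bottom): (3,1,3) with a≤c, −a<b≤a
flip sign back: reduced form of f is (-3,-1,-3)
g: flip: (5,5,3)→(3,-5,5)
g: translate: b→1 (≡-5 mod 6), so (3,-5,5)→(3,1,3)
g: reduced (well bottom): (3,1,3) with a≤c, −a<b≤a
reduced forms (-3, -1, -3) vs (3, 1, 3) ⇒ inequivalent

no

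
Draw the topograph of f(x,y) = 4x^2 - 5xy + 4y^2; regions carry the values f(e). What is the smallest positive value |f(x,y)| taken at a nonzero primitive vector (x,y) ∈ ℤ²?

translate: b→3 (≡-5 mod 8), so (4,-5,4)→(4,3,3)
flip: (4,3,3)→(3,-3,4)
translate: b→3 (≡-3 mod 6), so (3,-3,4)→(3,3,4)
reduced (well bottom): (3,3,4) with a≤c, −a<b≤a
well minimum = a = 3

3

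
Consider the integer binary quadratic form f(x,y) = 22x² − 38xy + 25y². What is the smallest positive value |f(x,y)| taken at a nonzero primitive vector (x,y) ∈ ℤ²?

translate: b→6 (≡-38 mod 44), so (22,-38,25)→(22,6,9)
flip: (22,6,9)→(9,-6,22)
reduced (well bottom): (9,-6,22) with a≤c, −a<b≤a
well minimum = a = 9

9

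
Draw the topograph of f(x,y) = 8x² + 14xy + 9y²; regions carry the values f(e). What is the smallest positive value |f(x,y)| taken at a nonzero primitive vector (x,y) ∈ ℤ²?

translate: b→-2 (≡14 mod 16), so (8,14,9)→(8,-2,3)
flip: (8,-2,3)→(3,2,8)
reduced (well bottom): (3,2,8) with a≤c, −a<b≤a
well minimum = a = 3

3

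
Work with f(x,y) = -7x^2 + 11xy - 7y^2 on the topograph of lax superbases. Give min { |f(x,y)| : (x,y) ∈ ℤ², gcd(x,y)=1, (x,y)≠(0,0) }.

translate: b→3 (≡-11 mod 14), so (7,-11,7)→(7,3,3)
flip: (7,3,3)→(3,-3,7)
translate: b→3 (≡-3 mod 6), so (3,-3,7)→(3,3,7)
reduced (well bottom): (3,3,7) with a≤c, −a<b≤a
well minimum |f| = |-3| = 3 (negative-definite)

3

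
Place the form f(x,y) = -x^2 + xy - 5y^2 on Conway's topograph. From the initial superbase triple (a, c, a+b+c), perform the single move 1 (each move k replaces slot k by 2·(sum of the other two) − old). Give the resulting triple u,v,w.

start (-1,-5,-5) = (f(1,0),f(0,1),f(1,1))
replace slot 1: 2·((-5)+(-5)) − (-1) = -19 → (-19,-5,-5)

-19,-5,-5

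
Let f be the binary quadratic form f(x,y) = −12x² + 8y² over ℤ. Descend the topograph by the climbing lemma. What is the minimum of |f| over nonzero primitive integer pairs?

descent: ρ → (8,16,-4)  [lands on river]
river: ρ → (-4,16,8)
closes: descent 1, river 2
min |a| on river = 4

4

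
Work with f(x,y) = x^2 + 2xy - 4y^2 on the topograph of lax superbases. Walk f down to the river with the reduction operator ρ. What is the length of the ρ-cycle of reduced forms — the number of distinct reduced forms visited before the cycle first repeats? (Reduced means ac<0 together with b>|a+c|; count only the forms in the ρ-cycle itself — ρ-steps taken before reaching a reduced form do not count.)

D = 20, ⌊√D⌋ = 4
descent: ρ → (-4,-2,1)
descent: ρ → (1,4,-1)  [lands on river]
river: ρ → (-1,4,1)
ρ-cycle length = 2 (tail of 2 descent steps not counted)

2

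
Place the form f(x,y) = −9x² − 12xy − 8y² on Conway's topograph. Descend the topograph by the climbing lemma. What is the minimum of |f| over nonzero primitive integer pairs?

translate: b→-6 (≡12 mod 18), so (9,12,8)→(9,-6,5)
flip: (9,-6,5)→(5,6,9)
translate: b→-4 (≡6 mod 10), so (5,6,9)→(5,-4,8)
reduced (well bottom): (5,-4,8) with a≤c, −a<b≤a
well minimum |f| = |-5| = 5 (negative-definite)

5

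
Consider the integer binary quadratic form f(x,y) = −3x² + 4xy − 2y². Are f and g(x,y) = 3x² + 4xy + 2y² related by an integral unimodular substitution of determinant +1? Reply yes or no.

D₁ = -8, D₂ = -8
f is negative-definite; reduce −f:
−f: translate: b→2 (≡-4 mod 6), so (3,-4,2)→(3,2,1)
−f: flip: (3,2,1)→(1,-2,3)
−f: translate: b→0 (≡-2 mod 2), so (1,-2,3)→(1,0,2)
−f: reduced (well bottom): (1,0,2) with a≤c, −a<b≤a
flip sign back: reduced form of f is (-1,0,-2)
g: translate: b→-2 (≡4 mod 6), so (3,4,2)→(3,-2,1)
g: flip: (3,-2,1)→(1,2,3)
g: translate: b→0 (≡2 mod 2), so (1,2,3)→(1,0,2)
g: reduced (well bottom): (1,0,2) with a≤c, −a<b≤a
reduced forms (-1, 0, -2) vs (1, 0, 2) ⇒ inequivalent

no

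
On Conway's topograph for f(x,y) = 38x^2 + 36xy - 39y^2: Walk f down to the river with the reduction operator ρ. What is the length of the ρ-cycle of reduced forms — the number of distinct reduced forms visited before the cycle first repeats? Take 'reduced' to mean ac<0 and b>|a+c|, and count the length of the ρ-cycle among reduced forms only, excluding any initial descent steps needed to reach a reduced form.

D = 7224, ⌊√D⌋ = 84
river: ρ → (-39,42,35)
river: ρ → (35,28,-46)
river: ρ → (-46,64,17)
river: ρ → (17,72,-30)
river: ρ → (-30,48,41)
river: ρ → (41,34,-37)
river: ρ → (-37,40,38)
river: ρ → (38,36,-39)
ρ-cycle length = 8 (tail of 0 descent steps not counted)

8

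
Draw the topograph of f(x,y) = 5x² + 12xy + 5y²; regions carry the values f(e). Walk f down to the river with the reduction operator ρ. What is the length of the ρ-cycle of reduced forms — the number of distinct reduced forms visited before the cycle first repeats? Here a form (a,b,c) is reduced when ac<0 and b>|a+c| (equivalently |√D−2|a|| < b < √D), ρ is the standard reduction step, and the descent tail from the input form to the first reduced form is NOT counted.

D = 44, ⌊√D⌋ = 6
descent: ρ → (5,-2,-2)
descent: ρ → (-2,6,1)  [lands on river]
river: ρ → (1,6,-2)
ρ-cycle length = 2 (tail of 2 descent steps not counted)

2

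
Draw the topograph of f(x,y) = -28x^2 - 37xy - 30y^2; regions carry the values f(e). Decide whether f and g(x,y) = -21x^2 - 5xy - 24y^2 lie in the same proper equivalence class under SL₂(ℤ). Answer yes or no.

D₁ = -1991, D₂ = -1991
f is negative-definite; reduce −f:
−f: translate: b→-19 (≡37 mod 56), so (28,37,30)→(28,-19,21)
−f: flip: (28,-19,21)→(21,19,28)
−f: reduced (well bottom): (21,19,28) with a≤c, −a<b≤a
flip sign back: reduced form of f is (-21,-19,-28)
g is negative-definite; reduce −g:
−g: reduced (well bottom): (21,5,24) with a≤c, −a<b≤a
flip sign back: reduced form of g is (-21,-5,-24)
reduced forms (-21, -19, -28) vs (-21, -5, -24) ⇒ inequivalent

no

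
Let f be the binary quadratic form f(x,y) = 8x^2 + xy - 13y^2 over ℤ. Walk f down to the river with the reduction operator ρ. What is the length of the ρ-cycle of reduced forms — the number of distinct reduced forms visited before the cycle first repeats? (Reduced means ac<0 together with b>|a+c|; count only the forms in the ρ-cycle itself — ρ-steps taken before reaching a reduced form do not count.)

D = 417, ⌊√D⌋ = 20
descent: ρ → (-13,-1,8)
descent: ρ → (8,17,-4)  [lands on river]
river: ρ → (-4,15,12)
river: ρ → (12,9,-7)
river: ρ → (-7,19,2)
river: ρ → (2,17,-16)
river: ρ → (-16,15,3)
river: ρ → (3,15,-16)
river: ρ → (-16,17,2)
river: ρ → (2,19,-7)
river: ρ → (-7,9,12)
river: ρ → (12,15,-4)
river: ρ → (-4,17,8)
river: ρ → (8,15,-6)
river: ρ → (-6,9,14)
river: ρ → (14,19,-1)
river: ρ → (-1,19,14)
river: ρ → (14,9,-6)
river: ρ → (-6,15,8)
ρ-cycle length = 18 (tail of 2 descent steps not counted)

18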